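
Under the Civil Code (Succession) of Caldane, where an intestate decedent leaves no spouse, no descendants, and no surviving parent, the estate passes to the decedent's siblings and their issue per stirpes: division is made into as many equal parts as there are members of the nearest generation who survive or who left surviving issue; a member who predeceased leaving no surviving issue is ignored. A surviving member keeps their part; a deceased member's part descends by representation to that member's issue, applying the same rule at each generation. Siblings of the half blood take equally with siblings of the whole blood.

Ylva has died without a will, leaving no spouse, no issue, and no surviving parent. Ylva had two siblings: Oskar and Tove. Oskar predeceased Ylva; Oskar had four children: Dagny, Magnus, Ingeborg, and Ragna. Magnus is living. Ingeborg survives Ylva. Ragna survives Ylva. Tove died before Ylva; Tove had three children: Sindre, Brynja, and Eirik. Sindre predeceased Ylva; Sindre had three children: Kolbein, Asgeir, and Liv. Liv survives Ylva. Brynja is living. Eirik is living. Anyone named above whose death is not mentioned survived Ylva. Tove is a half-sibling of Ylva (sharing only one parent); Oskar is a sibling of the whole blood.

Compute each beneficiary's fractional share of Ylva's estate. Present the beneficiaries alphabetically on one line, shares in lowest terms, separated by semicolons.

No spouse, descendants, or parent survives, so the estate passes to Ylva's siblings per stirpes.
Half-blood and whole-blood siblings take equally under the stated rule.
The estate is divided into 2 equal shares of 1/2 among Oskar, Tove.
Oskar predeceased; the 1/2 allotted to Oskar's branch passes to Oskar's issue by representation.
The 1/2 is divided into 4 equal shares of 1/8 among Dagny, Magnus, Ingeborg, Ragna.
Dagny is living and takes 1/8.
Magnus is living and takes 1/8.
Ingeborg is living and takes 1/8.
Ragna is living and takes 1/8.
Tove predeceased; the 1/2 allotted to Tove's branch passes to Tove's issue by representation.
The 1/2 is divided into 3 equal shares of 1/6 among Sindre, Brynja, Eirik.
Sindre predeceased; the 1/6 allotted to Sindre's branch passes to Sindre's issue by representation.
The 1/6 is divided into 3 equal shares of 1/18 among Kolbein, Asgeir, Liv.
Kolbein is living and takes 1/18.
Asgeir is living and takes 1/18.
Liv is living and takes 1/18.
Brynja is living and takes 1/6.
Eirik is living and takes 1/6.

Asgeir 1/18; Brynja 1/6; Dagny 1/8; Eirik 1/6; Ingeborg 1/8; Kolbein 1/18; Liv 1/18; Magnus 1/8; Ragna 1/8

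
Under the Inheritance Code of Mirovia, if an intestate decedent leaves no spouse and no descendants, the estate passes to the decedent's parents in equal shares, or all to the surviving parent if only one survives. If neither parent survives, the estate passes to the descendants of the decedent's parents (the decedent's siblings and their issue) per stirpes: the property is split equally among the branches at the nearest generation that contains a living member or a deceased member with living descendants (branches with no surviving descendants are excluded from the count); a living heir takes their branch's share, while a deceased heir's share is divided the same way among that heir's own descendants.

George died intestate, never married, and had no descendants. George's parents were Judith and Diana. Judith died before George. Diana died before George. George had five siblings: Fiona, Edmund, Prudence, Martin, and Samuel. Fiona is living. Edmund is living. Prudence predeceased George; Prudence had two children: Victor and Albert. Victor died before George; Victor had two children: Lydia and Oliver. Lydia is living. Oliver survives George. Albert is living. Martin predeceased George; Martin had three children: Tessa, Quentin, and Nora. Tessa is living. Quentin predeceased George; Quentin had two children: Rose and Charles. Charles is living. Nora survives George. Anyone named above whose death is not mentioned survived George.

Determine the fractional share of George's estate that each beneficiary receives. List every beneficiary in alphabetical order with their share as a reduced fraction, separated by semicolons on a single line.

Albert 1/10; Charles 1/30; Edmund 1/5; Fiona 1/5; Lydia 1/20; Nora 1/15; Oliver 1/20; Rose 1/30; Samuel 1/5; Tessa 1/15

Neither parent survives and there are no descendants, so the estate passes to George's siblings and their issue per stirpes.
The estate is divided into 5 equal shares of 1/5 among Fiona, Edmund, Prudence, Martin, Samuel.
Fiona is living and takes 1/5.
Edmund is living and takes 1/5.
Prudence predeceased; the 1/5 allotted to Prudence's branch passes to Prudence's issue by representation.
The 1/5 is divided into 2 equal shares of 1/10 among Victor, Albert.
Victor predeceased; the 1/10 allotted to Victor's branch passes to Victor's issue by representation.
The 1/10 is divided into 2 equal shares of 1/20 among Lydia, Oliver.
Lydia is living and takes 1/20.
Oliver is living and takes 1/20.
Albert is living and takes 1/10.
Martin predeceased; the 1/5 allotted to Martin's branch passes to Martin's issue by representation.
The 1/5 is divided into 3 equal shares of 1/15 among Tessa, Quentin, Nora.
Tessa is living and takes 1/15.
Quentin predeceased; the 1/15 allotted to Quentin's branch passes to Quentin's issue by representation.
The 1/15 is divided into 2 equal shares of 1/30 among Rose, Charles.
Rose is living and takes 1/30.
Charles is living and takes 1/30.
Nora is living and takes 1/15.
Samuel is living and takes 1/5.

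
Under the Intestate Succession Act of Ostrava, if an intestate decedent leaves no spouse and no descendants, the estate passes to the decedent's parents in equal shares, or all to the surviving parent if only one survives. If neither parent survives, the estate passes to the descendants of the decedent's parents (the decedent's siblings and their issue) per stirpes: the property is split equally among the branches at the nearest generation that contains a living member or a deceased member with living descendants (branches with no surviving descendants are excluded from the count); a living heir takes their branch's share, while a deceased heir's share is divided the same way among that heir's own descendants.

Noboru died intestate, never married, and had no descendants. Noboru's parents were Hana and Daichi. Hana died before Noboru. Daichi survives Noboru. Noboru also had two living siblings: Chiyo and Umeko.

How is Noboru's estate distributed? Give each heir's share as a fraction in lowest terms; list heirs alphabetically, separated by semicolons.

Only one parent, Daichi, survives, so Daichi takes the entire estate. The siblings take nothing because a surviving parent has priority.

Daichi 1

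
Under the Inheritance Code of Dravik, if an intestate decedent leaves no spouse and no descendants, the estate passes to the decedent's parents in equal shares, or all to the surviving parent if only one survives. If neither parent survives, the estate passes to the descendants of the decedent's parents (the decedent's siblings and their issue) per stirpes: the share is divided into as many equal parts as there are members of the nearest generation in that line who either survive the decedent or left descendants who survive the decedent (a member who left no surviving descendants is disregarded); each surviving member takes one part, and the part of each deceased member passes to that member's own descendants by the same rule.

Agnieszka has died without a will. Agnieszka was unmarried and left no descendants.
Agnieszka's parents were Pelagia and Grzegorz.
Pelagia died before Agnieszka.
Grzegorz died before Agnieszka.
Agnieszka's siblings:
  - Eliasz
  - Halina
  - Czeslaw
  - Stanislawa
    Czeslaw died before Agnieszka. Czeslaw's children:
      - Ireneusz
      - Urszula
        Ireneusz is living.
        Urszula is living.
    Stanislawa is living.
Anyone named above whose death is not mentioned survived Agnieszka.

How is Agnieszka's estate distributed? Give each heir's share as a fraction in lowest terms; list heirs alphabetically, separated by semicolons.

Eliasz 1/4; Halina 1/4; Ireneusz 1/8; Stanislawa 1/4; Urszula 1/8

Neither parent survives and there are no descendants, so the estate passes to Agnieszka's siblings and their issue per stirpes.
The estate is divided into 4 equal shares of 1/4 among Eliasz, Halina, Czeslaw, Stanislawa.
Eliasz is living and takes 1/4.
Halina is living and takes 1/4.
Czeslaw predeceased; the 1/4 allotted to Czeslaw's branch passes to Czeslaw's issue by representation.
The 1/4 is divided into 2 equal shares of 1/8 among Ireneusz, Urszula.
Ireneusz is living and takes 1/8.
Urszula is living and takes 1/8.
Stanislawa is living and takes 1/4.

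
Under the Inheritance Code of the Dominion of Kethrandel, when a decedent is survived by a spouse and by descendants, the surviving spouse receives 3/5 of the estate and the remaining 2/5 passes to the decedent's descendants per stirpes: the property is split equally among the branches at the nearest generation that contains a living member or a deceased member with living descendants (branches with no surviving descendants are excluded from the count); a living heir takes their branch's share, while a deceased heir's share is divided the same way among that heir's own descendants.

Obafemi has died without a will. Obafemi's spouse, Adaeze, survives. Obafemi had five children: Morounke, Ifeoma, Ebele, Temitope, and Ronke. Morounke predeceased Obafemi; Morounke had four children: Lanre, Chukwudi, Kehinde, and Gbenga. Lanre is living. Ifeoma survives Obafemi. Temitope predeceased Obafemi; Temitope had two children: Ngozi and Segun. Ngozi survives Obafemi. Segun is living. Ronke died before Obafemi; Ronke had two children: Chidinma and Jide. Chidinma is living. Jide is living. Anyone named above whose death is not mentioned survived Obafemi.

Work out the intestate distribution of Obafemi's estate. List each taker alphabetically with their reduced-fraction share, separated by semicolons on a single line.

Adaeze, as surviving spouse, takes 3/5.
The remaining 2/5 passes to Obafemi's descendants per stirpes.
The 2/5 is divided into 5 equal shares of 2/25 among Morounke, Ifeoma, Ebele, Temitope, Ronke.
Morounke predeceased; the 2/25 allotted to Morounke's branch passes to Morounke's issue by representation.
The 2/25 is divided into 4 equal shares of 1/50 among Lanre, Chukwudi, Kehinde, Gbenga.
Lanre is living and takes 1/50.
Chukwudi is living and takes 1/50.
Kehinde is living and takes 1/50.
Gbenga is living and takes 1/50.
Ifeoma is living and takes 2/25.
Ebele is living and takes 2/25.
Temitope predeceased; the 2/25 allotted to Temitope's branch passes to Temitope's issue by representation.
The 2/25 is divided into 2 equal shares of 1/25 among Ngozi, Segun.
Ngozi is living and takes 1/25.
Segun is living and takes 1/25.
Ronke predeceased; the 2/25 allotted to Ronke's branch passes to Ronke's issue by representation.
The 2/25 is divided into 2 equal shares of 1/25 among Chidinma, Jide.
Chidinma is living and takes 1/25.
Jide is living and takes 1/25.

Adaeze 3/5; Chidinma 1/25; Chukwudi 1/50; Ebele 2/25; Gbenga 1/50; Ifeoma 2/25; Jide 1/25; Kehinde 1/50; Lanre 1/50; Ngozi 1/25; Segun 1/25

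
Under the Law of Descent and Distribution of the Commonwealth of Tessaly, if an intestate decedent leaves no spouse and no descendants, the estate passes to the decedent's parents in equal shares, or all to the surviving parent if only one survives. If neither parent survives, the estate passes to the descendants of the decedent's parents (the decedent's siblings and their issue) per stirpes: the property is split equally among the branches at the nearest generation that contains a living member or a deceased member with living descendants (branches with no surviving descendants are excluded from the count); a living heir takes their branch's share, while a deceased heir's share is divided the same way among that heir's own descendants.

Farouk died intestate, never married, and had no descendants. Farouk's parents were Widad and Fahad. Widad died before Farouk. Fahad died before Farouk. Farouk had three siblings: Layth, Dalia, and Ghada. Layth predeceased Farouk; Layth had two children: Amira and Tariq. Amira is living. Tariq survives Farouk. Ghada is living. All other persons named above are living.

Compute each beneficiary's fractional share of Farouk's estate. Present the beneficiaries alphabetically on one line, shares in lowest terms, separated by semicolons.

Amira 1/6; Dalia 1/3; Ghada 1/3; Tariq 1/6

Neither parent survives and there are no descendants, so the estate passes to Farouk's siblings and their issue per stirpes.
The estate is divided into 3 equal shares of 1/3 among Layth, Dalia, Ghada.
Layth predeceased; the 1/3 allotted to Layth's branch passes to Layth's issue by representation.
The 1/3 is divided into 2 equal shares of 1/6 among Amira, Tariq.
Amira is living and takes 1/6.
Tariq is living and takes 1/6.
Dalia is living and takes 1/3.
Ghada is living and takes 1/3.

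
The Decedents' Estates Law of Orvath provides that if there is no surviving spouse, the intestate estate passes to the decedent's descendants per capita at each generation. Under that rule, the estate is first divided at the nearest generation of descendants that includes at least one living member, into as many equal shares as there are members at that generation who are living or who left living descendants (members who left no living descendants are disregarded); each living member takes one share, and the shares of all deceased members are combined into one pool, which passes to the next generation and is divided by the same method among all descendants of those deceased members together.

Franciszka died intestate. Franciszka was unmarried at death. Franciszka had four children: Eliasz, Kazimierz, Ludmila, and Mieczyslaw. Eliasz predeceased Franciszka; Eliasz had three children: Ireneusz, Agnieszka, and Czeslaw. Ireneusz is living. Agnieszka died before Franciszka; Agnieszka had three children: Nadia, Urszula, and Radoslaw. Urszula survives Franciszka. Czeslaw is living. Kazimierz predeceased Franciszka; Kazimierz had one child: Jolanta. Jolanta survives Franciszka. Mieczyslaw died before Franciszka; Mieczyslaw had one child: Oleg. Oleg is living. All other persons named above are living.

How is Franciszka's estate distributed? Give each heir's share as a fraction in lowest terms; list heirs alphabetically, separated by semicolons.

There is no surviving spouse, so the entire estate passes to Franciszka's descendants per capita at each generation.
At generation 1 (Eliasz, Kazimierz, Ludmila, Mieczyslaw) there are 4 shares of (1)/4 = 1/4 each.
Living: Ludmila — each takes 1/4.
Deceased: Eliasz, Kazimierz, and Mieczyslaw. Their combined 3/4 is pooled and carried to generation 2.
At generation 2 (Ireneusz, Agnieszka, Czeslaw, Jolanta, Oleg) there are 5 shares of (3/4)/5 = 3/20 each.
Living: Ireneusz, Czeslaw, Jolanta, and Oleg — each takes 3/20.
Deceased: Agnieszka. That 3/20 share is carried to generation 3.
At generation 3 (Nadia, Urszula, Radoslaw) there are 3 shares of (3/20)/3 = 1/20 each.
Living: Nadia, Urszula, and Radoslaw — each takes 1/20.

Czeslaw 3/20; Ireneusz 3/20; Jolanta 3/20; Ludmila 1/4; Nadia 1/20; Oleg 3/20; Radoslaw 1/20; Urszula 1/20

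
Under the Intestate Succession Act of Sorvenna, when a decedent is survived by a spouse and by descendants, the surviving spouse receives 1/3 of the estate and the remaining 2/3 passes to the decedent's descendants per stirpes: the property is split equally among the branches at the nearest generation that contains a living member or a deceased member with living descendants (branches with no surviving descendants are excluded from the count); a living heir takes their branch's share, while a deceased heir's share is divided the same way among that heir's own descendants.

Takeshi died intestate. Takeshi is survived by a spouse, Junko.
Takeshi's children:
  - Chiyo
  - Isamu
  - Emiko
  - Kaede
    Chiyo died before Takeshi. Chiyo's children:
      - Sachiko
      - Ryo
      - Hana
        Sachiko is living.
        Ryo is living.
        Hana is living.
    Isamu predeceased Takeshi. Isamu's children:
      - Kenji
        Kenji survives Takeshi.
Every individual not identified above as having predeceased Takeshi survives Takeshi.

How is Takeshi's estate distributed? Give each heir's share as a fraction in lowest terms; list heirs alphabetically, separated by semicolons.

Emiko 1/6; Hana 1/18; Junko 1/3; Kaede 1/6; Kenji 1/6; Ryo 1/18; Sachiko 1/18

Junko, as surviving spouse, takes 1/3.
The remaining 2/3 passes to Takeshi's descendants per stirpes.
The 2/3 is divided into 4 equal shares of 1/6 among Chiyo, Isamu, Emiko, Kaede.
Chiyo predeceased; the 1/6 allotted to Chiyo's branch passes to Chiyo's issue by representation.
The 1/6 is divided into 3 equal shares of 1/18 among Sachiko, Ryo, Hana.
Sachiko is living and takes 1/18.
Ryo is living and takes 1/18.
Hana is living and takes 1/18.
Isamu predeceased; the 1/6 allotted to Isamu's branch passes to Isamu's issue by representation.
Kenji is the sole taker at this level and receives the full 1/6.
Emiko is living and takes 1/6.
Kaede is living and takes 1/6.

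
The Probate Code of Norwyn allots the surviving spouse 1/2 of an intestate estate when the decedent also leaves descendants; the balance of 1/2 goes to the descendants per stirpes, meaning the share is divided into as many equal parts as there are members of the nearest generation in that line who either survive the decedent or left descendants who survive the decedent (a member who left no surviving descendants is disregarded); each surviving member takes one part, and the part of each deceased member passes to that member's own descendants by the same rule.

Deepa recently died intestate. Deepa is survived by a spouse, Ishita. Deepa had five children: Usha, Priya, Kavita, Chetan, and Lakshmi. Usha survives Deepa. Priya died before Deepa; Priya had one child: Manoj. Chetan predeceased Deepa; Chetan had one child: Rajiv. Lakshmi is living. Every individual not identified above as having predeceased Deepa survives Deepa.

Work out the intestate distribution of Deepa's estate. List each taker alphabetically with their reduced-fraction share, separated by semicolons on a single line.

Ishita 1/2; Kavita 1/10; Lakshmi 1/10; Manoj 1/10; Rajiv 1/10; Usha 1/10

Ishita, as surviving spouse, takes 1/2.
The remaining 1/2 passes to Deepa's descendants per stirpes.
The 1/2 is divided into 5 equal shares of 1/10 among Usha, Priya, Kavita, Chetan, Lakshmi.
Usha is living and takes 1/10.
Priya predeceased; the 1/10 allotted to Priya's branch passes to Priya's issue by representation.
Manoj is the sole taker at this level and receives the full 1/10.
Kavita is living and takes 1/10.
Chetan predeceased; the 1/10 allotted to Chetan's branch passes to Chetan's issue by representation.
Rajiv is the sole taker at this level and receives the full 1/10.
Lakshmi is living and takes 1/10.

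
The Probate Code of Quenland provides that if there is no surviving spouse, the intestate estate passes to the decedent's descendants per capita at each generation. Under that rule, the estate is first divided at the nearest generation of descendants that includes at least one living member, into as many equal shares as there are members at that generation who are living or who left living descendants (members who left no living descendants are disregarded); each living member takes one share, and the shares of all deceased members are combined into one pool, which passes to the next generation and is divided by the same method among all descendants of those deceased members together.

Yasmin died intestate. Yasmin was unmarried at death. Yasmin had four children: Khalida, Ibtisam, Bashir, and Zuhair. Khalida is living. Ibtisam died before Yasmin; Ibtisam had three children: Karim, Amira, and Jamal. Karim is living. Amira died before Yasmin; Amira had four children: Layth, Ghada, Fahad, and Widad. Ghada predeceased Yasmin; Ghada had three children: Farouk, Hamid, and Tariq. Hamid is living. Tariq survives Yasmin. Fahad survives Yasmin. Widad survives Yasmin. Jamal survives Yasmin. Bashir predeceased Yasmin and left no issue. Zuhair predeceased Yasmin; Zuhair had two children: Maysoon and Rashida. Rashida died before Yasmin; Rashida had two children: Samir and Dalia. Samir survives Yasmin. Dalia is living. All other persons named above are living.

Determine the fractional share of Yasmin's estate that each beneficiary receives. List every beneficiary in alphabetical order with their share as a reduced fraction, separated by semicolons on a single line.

Dalia 2/45; Fahad 2/45; Farouk 2/135; Hamid 2/135; Jamal 2/15; Karim 2/15; Khalida 1/3; Layth 2/45; Maysoon 2/15; Samir 2/45; Tariq 2/135; Widad 2/45

There is no surviving spouse, so the entire estate passes to Yasmin's descendants per capita at each generation.
At generation 1 (Khalida, Ibtisam, Zuhair) there are 3 shares of (1)/3 = 1/3 each.
Living: Khalida — each takes 1/3.
Deceased: Ibtisam and Zuhair. Their combined 2/3 is pooled and carried to generation 2.
At generation 2 (Karim, Amira, Jamal, Maysoon, Rashida) there are 5 shares of (2/3)/5 = 2/15 each.
Living: Karim, Jamal, and Maysoon — each takes 2/15.
Deceased: Amira and Rashida. Their combined 4/15 is pooled and carried to generation 3.
At generation 3 (Layth, Ghada, Fahad, Widad, Samir, Dalia) there are 6 shares of (4/15)/6 = 2/45 each.
Living: Layth, Fahad, Widad, Samir, and Dalia — each takes 2/45.
Deceased: Ghada. That 2/45 share is carried to generation 4.
At generation 4 (Farouk, Hamid, Tariq) there are 3 shares of (2/45)/3 = 2/135 each.
Living: Farouk, Hamid, and Tariq — each takes 2/135.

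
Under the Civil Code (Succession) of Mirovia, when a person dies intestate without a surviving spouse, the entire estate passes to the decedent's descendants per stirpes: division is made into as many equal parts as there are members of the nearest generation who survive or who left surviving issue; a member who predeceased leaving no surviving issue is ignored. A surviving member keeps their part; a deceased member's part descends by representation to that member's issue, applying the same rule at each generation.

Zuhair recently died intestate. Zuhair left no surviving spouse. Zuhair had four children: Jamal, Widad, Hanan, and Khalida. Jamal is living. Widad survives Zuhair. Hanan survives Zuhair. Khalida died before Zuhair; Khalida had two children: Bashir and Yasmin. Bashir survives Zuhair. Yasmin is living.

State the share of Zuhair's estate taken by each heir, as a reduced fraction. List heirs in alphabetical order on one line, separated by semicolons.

There is no surviving spouse, so the entire estate passes to Zuhair's descendants per stirpes.
The estate is divided into 4 equal shares of 1/4 among Jamal, Widad, Hanan, Khalida.
Jamal is living and takes 1/4.
Widad is living and takes 1/4.
Hanan is living and takes 1/4.
Khalida predeceased; the 1/4 allotted to Khalida's branch passes to Khalida's issue by representation.
The 1/4 is divided into 2 equal shares of 1/8 among Bashir, Yasmin.
Bashir is living and takes 1/8.
Yasmin is living and takes 1/8.

Bashir 1/8; Hanan 1/4; Jamal 1/4; Widad 1/4; Yasmin 1/8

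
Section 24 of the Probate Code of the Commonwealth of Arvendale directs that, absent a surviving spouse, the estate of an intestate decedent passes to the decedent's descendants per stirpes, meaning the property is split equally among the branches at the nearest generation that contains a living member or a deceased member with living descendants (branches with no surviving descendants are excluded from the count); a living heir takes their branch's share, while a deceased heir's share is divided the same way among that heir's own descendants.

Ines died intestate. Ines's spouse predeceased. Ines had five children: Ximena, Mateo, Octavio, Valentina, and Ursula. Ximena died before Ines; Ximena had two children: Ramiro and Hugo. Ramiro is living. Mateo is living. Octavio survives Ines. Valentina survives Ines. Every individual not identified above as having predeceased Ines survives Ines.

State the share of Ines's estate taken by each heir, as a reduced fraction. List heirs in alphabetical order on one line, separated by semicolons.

Hugo 1/10; Mateo 1/5; Octavio 1/5; Ramiro 1/10; Ursula 1/5; Valentina 1/5

There is no surviving spouse, so the entire estate passes to Ines's descendants per stirpes.
The estate is divided into 5 equal shares of 1/5 among Ximena, Mateo, Octavio, Valentina, Ursula.
Ximena predeceased; the 1/5 allotted to Ximena's branch passes to Ximena's issue by representation.
The 1/5 is divided into 2 equal shares of 1/10 among Ramiro, Hugo.
Ramiro is living and takes 1/10.
Hugo is living and takes 1/10.
Mateo is living and takes 1/5.
Octavio is living and takes 1/5.
Valentina is living and takes 1/5.
Ursula is living and takes 1/5.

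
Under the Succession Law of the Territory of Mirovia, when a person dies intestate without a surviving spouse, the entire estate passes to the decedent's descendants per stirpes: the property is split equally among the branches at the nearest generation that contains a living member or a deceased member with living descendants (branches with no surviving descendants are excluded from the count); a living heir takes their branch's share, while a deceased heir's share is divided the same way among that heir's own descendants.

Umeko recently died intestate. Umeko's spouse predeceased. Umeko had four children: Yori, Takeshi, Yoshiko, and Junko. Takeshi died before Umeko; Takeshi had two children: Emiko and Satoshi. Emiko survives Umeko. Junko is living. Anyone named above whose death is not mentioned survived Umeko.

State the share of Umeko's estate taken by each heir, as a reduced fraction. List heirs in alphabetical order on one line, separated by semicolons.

There is no surviving spouse, so the entire estate passes to Umeko's descendants per stirpes.
The estate is divided into 4 equal shares of 1/4 among Yori, Takeshi, Yoshiko, Junko.
Yori is living and takes 1/4.
Takeshi predeceased; the 1/4 allotted to Takeshi's branch passes to Takeshi's issue by representation.
The 1/4 is divided into 2 equal shares of 1/8 among Emiko, Satoshi.
Emiko is living and takes 1/8.
Satoshi is living and takes 1/8.
Yoshiko is living and takes 1/4.
Junko is living and takes 1/4.

Emiko 1/8; Junko 1/4; Satoshi 1/8; Yori 1/4; Yoshiko 1/4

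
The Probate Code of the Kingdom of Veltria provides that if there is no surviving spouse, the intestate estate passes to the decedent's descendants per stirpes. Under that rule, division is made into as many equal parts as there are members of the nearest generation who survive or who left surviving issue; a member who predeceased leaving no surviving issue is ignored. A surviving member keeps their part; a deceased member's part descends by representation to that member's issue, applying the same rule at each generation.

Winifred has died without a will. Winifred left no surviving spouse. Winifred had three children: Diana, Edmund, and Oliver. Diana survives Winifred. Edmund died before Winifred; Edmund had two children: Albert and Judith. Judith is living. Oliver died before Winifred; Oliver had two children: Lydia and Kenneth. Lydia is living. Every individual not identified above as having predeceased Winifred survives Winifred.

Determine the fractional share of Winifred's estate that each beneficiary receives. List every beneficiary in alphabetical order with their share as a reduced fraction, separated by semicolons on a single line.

There is no surviving spouse, so the entire estate passes to Winifred's descendants per stirpes.
The estate is divided into 3 equal shares of 1/3 among Diana, Edmund, Oliver.
Diana is living and takes 1/3.
Edmund predeceased; the 1/3 allotted to Edmund's branch passes to Edmund's issue by representation.
The 1/3 is divided into 2 equal shares of 1/6 among Albert, Judith.
Albert is living and takes 1/6.
Judith is living and takes 1/6.
Oliver predeceased; the 1/3 allotted to Oliver's branch passes to Oliver's issue by representation.
The 1/3 is divided into 2 equal shares of 1/6 among Lydia, Kenneth.
Lydia is living and takes 1/6.
Kenneth is living and takes 1/6.

Albert 1/6; Diana 1/3; Judith 1/6; Kenneth 1/6; Lydia 1/6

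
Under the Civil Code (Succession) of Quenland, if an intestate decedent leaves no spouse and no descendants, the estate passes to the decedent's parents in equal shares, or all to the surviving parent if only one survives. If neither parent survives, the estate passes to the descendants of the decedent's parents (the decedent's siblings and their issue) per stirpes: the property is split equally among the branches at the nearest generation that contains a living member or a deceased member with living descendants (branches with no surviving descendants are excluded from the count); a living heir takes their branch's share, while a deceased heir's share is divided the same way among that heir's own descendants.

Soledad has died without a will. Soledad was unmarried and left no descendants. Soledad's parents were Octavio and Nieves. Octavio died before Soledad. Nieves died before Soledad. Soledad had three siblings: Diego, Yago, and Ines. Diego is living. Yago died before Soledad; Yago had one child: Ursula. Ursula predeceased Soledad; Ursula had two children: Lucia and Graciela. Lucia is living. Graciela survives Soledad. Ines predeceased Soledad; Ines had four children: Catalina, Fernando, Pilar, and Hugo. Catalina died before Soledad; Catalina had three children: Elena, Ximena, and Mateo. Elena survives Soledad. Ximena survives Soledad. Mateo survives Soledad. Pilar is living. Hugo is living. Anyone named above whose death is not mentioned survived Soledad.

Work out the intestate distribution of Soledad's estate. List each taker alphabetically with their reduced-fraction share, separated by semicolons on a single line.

Neither parent survives and there are no descendants, so the estate passes to Soledad's siblings and their issue per stirpes.
The estate is divided into 3 equal shares of 1/3 among Diego, Yago, Ines.
Diego is living and takes 1/3.
Yago predeceased; the 1/3 allotted to Yago's branch passes to Yago's issue by representation.
Ursula's line is the sole branch at this level, so the full 1/3 passes to Ursula's issue by representation.
The 1/3 is divided into 2 equal shares of 1/6 among Lucia, Graciela.
Lucia is living and takes 1/6.
Graciela is living and takes 1/6.
Ines predeceased; the 1/3 allotted to Ines's branch passes to Ines's issue by representation.
The 1/3 is divided into 4 equal shares of 1/12 among Catalina, Fernando, Pilar, Hugo.
Catalina predeceased; the 1/12 allotted to Catalina's branch passes to Catalina's issue by representation.
The 1/12 is divided into 3 equal shares of 1/36 among Elena, Ximena, Mateo.
Elena is living and takes 1/36.
Ximena is living and takes 1/36.
Mateo is living and takes 1/36.
Fernando is living and takes 1/12.
Pilar is living and takes 1/12.
Hugo is living and takes 1/12.

Diego 1/3; Elena 1/36; Fernando 1/12; Graciela 1/6; Hugo 1/12; Lucia 1/6; Mateo 1/36; Pilar 1/12; Ximena 1/36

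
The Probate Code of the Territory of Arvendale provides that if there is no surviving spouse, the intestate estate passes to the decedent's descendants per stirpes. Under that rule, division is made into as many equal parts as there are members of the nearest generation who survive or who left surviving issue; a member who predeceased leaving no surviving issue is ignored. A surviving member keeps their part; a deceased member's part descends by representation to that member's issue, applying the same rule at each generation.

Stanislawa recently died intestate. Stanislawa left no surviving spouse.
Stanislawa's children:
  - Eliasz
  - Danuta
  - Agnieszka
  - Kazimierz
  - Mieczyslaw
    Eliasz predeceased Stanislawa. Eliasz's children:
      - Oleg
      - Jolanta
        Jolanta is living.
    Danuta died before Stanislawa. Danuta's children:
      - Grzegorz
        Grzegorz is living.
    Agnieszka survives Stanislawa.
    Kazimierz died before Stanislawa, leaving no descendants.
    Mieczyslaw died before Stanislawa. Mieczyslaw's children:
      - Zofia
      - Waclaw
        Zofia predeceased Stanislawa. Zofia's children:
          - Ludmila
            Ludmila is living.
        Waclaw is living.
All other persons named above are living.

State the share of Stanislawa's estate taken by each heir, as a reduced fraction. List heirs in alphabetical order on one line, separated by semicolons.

There is no surviving spouse, so the entire estate passes to Stanislawa's descendants per stirpes.
Kazimierz left no surviving issue, so that branch lapses and is disregarded.
The estate is divided into 4 equal shares of 1/4 among Eliasz, Danuta, Agnieszka, Mieczyslaw.
Eliasz predeceased; the 1/4 allotted to Eliasz's branch passes to Eliasz's issue by representation.
The 1/4 is divided into 2 equal shares of 1/8 among Oleg, Jolanta.
Oleg is living and takes 1/8.
Jolanta is living and takes 1/8.
Danuta predeceased; the 1/4 allotted to Danuta's branch passes to Danuta's issue by representation.
Grzegorz is the sole taker at this level and receives the full 1/4.
Agnieszka is living and takes 1/4.
Mieczyslaw predeceased; the 1/4 allotted to Mieczyslaw's branch passes to Mieczyslaw's issue by representation.
The 1/4 is divided into 2 equal shares of 1/8 among Zofia, Waclaw.
Zofia predeceased; the 1/8 allotted to Zofia's branch passes to Zofia's issue by representation.
Ludmila is the sole taker at this level and receives the full 1/8.
Waclaw is living and takes 1/8.

Agnieszka 1/4; Grzegorz 1/4; Jolanta 1/8; Ludmila 1/8; Oleg 1/8; Waclaw 1/8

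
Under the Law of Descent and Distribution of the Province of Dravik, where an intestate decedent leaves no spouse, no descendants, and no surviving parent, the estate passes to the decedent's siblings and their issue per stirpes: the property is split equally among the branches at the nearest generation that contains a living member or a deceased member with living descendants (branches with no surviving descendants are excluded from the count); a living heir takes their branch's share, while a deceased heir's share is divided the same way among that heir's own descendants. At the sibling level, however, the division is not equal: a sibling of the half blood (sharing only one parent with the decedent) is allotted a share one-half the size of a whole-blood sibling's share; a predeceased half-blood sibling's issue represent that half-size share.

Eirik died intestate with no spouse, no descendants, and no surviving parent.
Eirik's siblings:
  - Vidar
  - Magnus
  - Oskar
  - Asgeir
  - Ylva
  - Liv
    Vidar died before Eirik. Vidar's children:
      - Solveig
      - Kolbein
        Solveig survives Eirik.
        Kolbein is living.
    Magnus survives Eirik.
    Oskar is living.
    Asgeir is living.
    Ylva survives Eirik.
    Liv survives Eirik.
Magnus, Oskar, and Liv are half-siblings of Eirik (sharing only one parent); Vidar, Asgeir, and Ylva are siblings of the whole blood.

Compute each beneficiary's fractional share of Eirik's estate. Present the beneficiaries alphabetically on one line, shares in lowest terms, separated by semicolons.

No spouse, descendants, or parent survives, so the estate passes to Eirik's siblings per stirpes.
Half-blood siblings count for one-half the weight of whole-blood siblings at the initial division.
Dividing 1 in proportion to weights (total weight 9/2): Vidar (weight 1) → 2/9; Magnus (weight 1/2) → 1/9; Oskar (weight 1/2) → 1/9; Asgeir (weight 1) → 2/9; Ylva (weight 1) → 2/9; Liv (weight 1/2) → 1/9.
Vidar predeceased; the 2/9 allotted to Vidar's branch passes to Vidar's issue by representation.
The 2/9 is divided into 2 equal shares of 1/9 among Solveig, Kolbein.
Solveig is living and takes 1/9.
Kolbein is living and takes 1/9.
Magnus is living and takes 1/9.
Oskar is living and takes 1/9.
Asgeir is living and takes 2/9.
Ylva is living and takes 2/9.
Liv is living and takes 1/9.

Asgeir 2/9; Kolbein 1/9; Liv 1/9; Magnus 1/9; Oskar 1/9; Solveig 1/9; Ylva 2/9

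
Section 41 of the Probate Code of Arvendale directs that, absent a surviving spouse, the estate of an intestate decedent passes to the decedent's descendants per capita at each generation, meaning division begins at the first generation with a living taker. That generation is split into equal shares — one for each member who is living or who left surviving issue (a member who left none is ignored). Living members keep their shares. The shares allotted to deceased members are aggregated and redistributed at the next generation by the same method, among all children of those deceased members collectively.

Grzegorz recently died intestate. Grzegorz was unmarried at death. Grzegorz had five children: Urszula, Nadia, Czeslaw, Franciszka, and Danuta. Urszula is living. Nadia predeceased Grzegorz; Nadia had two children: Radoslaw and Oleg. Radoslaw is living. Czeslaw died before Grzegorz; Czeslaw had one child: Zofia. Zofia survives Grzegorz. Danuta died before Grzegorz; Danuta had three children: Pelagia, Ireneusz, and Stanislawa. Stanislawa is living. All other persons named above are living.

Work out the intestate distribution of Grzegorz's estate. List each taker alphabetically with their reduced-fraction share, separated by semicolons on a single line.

Franciszka 1/5; Ireneusz 1/10; Oleg 1/10; Pelagia 1/10; Radoslaw 1/10; Stanislawa 1/10; Urszula 1/5; Zofia 1/10

There is no surviving spouse, so the entire estate passes to Grzegorz's descendants per capita at each generation.
At generation 1 (Urszula, Nadia, Czeslaw, Franciszka, Danuta) there are 5 shares of (1)/5 = 1/5 each.
Living: Urszula and Franciszka — each takes 1/5.
Deceased: Nadia, Czeslaw, and Danuta. Their combined 3/5 is pooled and carried to generation 2.
At generation 2 (Radoslaw, Oleg, Zofia, Pelagia, Ireneusz, Stanislawa) there are 6 shares of (3/5)/6 = 1/10 each.
Living: Radoslaw, Oleg, Zofia, Pelagia, Ireneusz, and Stanislawa — each takes 1/10.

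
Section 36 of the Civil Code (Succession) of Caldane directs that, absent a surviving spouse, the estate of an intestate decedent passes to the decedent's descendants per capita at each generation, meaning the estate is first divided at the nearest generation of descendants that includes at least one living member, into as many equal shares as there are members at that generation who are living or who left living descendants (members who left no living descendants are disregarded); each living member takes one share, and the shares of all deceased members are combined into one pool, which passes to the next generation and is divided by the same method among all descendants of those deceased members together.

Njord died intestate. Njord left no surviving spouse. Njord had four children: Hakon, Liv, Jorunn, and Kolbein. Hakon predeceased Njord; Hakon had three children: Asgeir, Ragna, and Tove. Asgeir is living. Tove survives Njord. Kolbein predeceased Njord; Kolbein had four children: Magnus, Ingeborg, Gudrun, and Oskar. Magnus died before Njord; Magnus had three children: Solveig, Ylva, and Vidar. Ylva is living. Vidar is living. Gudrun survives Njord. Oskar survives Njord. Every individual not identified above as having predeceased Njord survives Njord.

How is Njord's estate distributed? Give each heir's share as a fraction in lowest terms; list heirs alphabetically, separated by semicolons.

Asgeir 1/14; Gudrun 1/14; Ingeborg 1/14; Jorunn 1/4; Liv 1/4; Oskar 1/14; Ragna 1/14; Solveig 1/42; Tove 1/14; Vidar 1/42; Ylva 1/42

There is no surviving spouse, so the entire estate passes to Njord's descendants per capita at each generation.
At generation 1 (Hakon, Liv, Jorunn, Kolbein) there are 4 shares of (1)/4 = 1/4 each.
Living: Liv and Jorunn — each takes 1/4.
Deceased: Hakon and Kolbein. Their combined 1/2 is pooled and carried to generation 2.
At generation 2 (Asgeir, Ragna, Tove, Magnus, Ingeborg, Gudrun, Oskar) there are 7 shares of (1/2)/7 = 1/14 each.
Living: Asgeir, Ragna, Tove, Ingeborg, Gudrun, and Oskar — each takes 1/14.
Deceased: Magnus. That 1/14 share is carried to generation 3.
At generation 3 (Solveig, Ylva, Vidar) there are 3 shares of (1/14)/3 = 1/42 each.
Living: Solveig, Ylva, and Vidar — each takes 1/42.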